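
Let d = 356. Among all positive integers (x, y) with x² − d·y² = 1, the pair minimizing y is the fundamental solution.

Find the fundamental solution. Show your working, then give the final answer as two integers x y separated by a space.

d=356: √d = [18; 1,6,1,1,2,…,6,1,36] (ℓ=14, even), read p_13/q_13
a_0=18:  p_0=18·1+0=18,  q_0=18·0+1=1
…
a_3=1:  p_3=1·132+19=151,  q_3=1·7+1=8
a_4=1:  p_4=1·151+132=283,  q_4=1·8+7=15
a_5=2:  p_5=2·283+151=717,  q_5=2·15+8=38
a_6=1:  p_6=1·717+283=1000,  q_6=1·38+15=53
a_7=8:  p_7=8·1000+717=8717,  q_7=8·53+38=462
a_8=1:  p_8=1·8717+1000=9717,  q_8=1·462+53=515
a_9=2:  p_9=2·9717+8717=28151,  q_9=2·515+462=1492
…
a_11=1:  p_11=1·37868+28151=66019,  q_11=1·2007+1492=3499
a_12=6:  p_12=6·66019+37868=433982,  q_12=6·3499+2007=23001
a_13=1:  p_13=1·433982+66019=500001,  q_13=1·23001+3499=26500
→ (500001, 26500).  Check: 500001²=250001000001, 356·26500²=250001000000, difference 1.

500001 26500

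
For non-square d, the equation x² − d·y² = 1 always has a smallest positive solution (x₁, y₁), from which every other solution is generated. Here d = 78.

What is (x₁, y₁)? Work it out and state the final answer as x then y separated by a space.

√78 → a₀=8, period (1,4,1,16); ℓ=4 even so k=3
a_0=8:  p_0=8·1+0=8,  q_0=8·0+1=1
…
a_2=4:  p_2=4·9+8=44,  q_2=4·1+1=5
a_3=1:  p_3=1·44+9=53,  q_3=1·5+1=6
(x₁, y₁) = (53, 6);  53² − 78·6² = 1 ✓

53 6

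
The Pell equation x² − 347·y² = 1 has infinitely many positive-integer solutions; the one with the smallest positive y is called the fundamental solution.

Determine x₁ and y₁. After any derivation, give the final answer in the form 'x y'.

641602 34443

√347 → a₀=18, period (1,1,1,2,4,…,1,1,36); ℓ=14 even so k=13
a_0=18:  p_0=18·1+0=18,  q_0=18·0+1=1
…
a_2=1:  p_2=1·19+18=37,  q_2=1·1+1=2
…
a_4=2:  p_4=2·56+37=149,  q_4=2·3+2=8
…
a_7=17:  p_7=17·801+652=14269,  q_7=17·43+35=766
…
a_11=1:  p_11=1·164168+74549=238717,  q_11=1·8813+4002=12815
a_12=1:  p_12=1·238717+164168=402885,  q_12=1·12815+8813=21628
a_13=1:  p_13=1·402885+238717=641602,  q_13=1·21628+12815=34443
→ (641602, 34443).  Check: 641602²=411653126404, 347·34443²=411653126403, difference 1.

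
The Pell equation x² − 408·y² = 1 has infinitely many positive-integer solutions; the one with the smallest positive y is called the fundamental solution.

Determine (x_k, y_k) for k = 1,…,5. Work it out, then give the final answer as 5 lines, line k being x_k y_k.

101 5
20401 1010
4120901 204015
832401601 41210020
168141002501 8324220025

d=408: √d = [20; 5,40] (ℓ=2, even), read p_1/q_1
a_0=20:  p_0=20·1+0=20,  q_0=20·0+1=1
a_1=5:  p_1=5·20+1=101,  q_1=5·1+0=5
fundamental: x₁=101, y₁=5  (since 10201 − 408·25 = 1)
(x_2, y_2) = (101·101 + 408·5·5, 101·5 + 5·101) = (20401, 1010)
(x_3, y_3) = (101·20401 + 408·5·1010, 101·1010 + 5·20401) = (4120901, 204015)
(x_4, y_4) = (101·4120901 + 408·5·204015, 101·204015 + 5·4120901) = (832401601, 41210020)
(x_5, y_5) = (101·832401601 + 408·5·41210020, 101·41210020 + 5·832401601) = (168141002501, 8324220025)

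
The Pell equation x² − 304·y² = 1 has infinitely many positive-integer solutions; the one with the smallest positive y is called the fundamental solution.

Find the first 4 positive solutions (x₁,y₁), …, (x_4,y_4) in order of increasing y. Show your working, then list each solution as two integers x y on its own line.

57799 3315
6681448801 383207370
772362118440199 44298005553945
89283516160768675201 5120760845641726740

√304 = [17; 2,3,2,1,1,1,1,1,2,3,2,34, …], period ℓ=12 (even) → k=11
k=0  a_k=17  p_k/q_k = 17/1
…
k=2  a_k=3  p_k/q_k = 122/7
…
k=6  a_k=1  p_k/q_k = 1081/62
…
k=8  a_k=1  p_k/q_k = 2842/163
…
k=10  a_k=3  p_k/q_k = 25177/1444
k=11  a_k=2  p_k/q_k = 57799/3315
fundamental: x₁=57799, y₁=3315  (since 3340724401 − 304·10989225 = 1)
k=2:  x_2 = 57799·57799+304·3315·3315 = 6681448801,  y_2 = 57799·3315+3315·57799 = 383207370
k=3:  x_3 = 57799·6681448801+304·3315·383207370 = 772362118440199,  y_3 = 57799·383207370+3315·6681448801 = 44298005553945
k=4:  x_4 = 57799·772362118440199+304·3315·44298005553945 = 89283516160768675201,  y_4 = 57799·44298005553945+3315·772362118440199 = 5120760845641726740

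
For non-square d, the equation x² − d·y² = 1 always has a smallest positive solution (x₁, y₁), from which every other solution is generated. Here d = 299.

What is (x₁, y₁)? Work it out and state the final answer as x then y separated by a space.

415 24

√299 → a₀=17, period (3,2,3,34); ℓ=4 even so k=3
step 0: (17, 1)  from 17·(1,0) + (0,1)
step 1: (52, 3)  from 3·(17,1) + (1,0)
step 2: (121, 7)  from 2·(52,3) + (17,1)
step 3: (415, 24)  from 3·(121,7) + (52,3)
fundamental: x₁=415, y₁=24  (since 172225 − 299·576 = 1)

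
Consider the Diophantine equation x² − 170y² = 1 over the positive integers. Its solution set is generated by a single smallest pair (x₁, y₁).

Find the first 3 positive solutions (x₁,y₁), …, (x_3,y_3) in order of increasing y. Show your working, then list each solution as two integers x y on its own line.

339 26
229841 17628
155831859 11951758

√170 → a₀=13, period (26); ℓ=1 odd so k=1
k=0  a_k=13  p_k/q_k = 13/1
k=1  a_k=26  p_k/q_k = 339/26
(x₁, y₁) = (339, 26);  339² − 170·26² = 1 ✓
k=2:  x_2 = 339·339+170·26·26 = 229841,  y_2 = 339·26+26·339 = 17628
k=3:  x_3 = 339·229841+170·26·17628 = 155831859,  y_3 = 339·17628+26·229841 = 11951758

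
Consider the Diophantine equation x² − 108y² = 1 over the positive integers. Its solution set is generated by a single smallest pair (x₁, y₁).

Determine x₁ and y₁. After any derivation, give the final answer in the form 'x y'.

d=108: √d = [10; 2,1,1,4,1,1,2,20] (ℓ=8, even), read p_7/q_7
step 0: (10, 1)  from 10·(1,0) + (0,1)
step 1: (21, 2)  from 2·(10,1) + (1,0)
…
step 3: (52, 5)  from 1·(31,3) + (21,2)
step 4: (239, 23)  from 4·(52,5) + (31,3)
step 5: (291, 28)  from 1·(239,23) + (52,5)
step 6: (530, 51)  from 1·(291,28) + (239,23)
step 7: (1351, 130)  from 2·(530,51) + (291,28)
fundamental: x₁=1351, y₁=130  (since 1825201 − 108·16900 = 1)

1351 130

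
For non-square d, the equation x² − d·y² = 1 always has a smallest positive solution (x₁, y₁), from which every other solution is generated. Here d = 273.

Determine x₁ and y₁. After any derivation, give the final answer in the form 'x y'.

√273 = [16; 1,1,10,1,1,32, …], period ℓ=6 (even) → k=5
k=0  a_k=16  p_k/q_k = 16/1
…
k=2  a_k=1  p_k/q_k = 33/2
k=3  a_k=10  p_k/q_k = 347/21
k=4  a_k=1  p_k/q_k = 380/23
k=5  a_k=1  p_k/q_k = 727/44
(x₁, y₁) = (727, 44);  727² − 273·44² = 1 ✓

727 44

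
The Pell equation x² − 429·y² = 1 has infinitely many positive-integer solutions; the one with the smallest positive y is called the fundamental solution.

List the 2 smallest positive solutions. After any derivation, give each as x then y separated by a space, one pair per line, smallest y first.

[20; 1,2,2,9,1,12,1,9,2,2,1,40] for √429; ℓ=12 ⇒ convergent index 11
k=0  a_k=20  p_k/q_k = 20/1
…
k=2  a_k=2  p_k/q_k = 62/3
k=3  a_k=2  p_k/q_k = 145/7
k=4  a_k=9  p_k/q_k = 1367/66
k=5  a_k=1  p_k/q_k = 1512/73
k=6  a_k=12  p_k/q_k = 19511/942
…
k=9  a_k=2  p_k/q_k = 438459/21169
k=10  a_k=2  p_k/q_k = 1085636/52415
k=11  a_k=1  p_k/q_k = 1524095/73584
→ (1524095, 73584).  Check: 1524095²=2322865569025, 429·73584²=2322865569024, difference 1.
(x_2, y_2) = (1524095·1524095 + 429·73584·73584, 1524095·73584 + 73584·1524095) = (4645731138049, 224298012960)

1524095 73584
4645731138049 224298012960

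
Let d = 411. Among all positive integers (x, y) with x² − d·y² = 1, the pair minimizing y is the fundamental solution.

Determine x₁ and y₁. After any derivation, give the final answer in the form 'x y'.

49730 2453

√411 = [20; 3,1,1,1,19,1,1,1,3,40, …], period ℓ=10 (even) → k=9
step 0: (20, 1)  from 20·(1,0) + (0,1)
…
step 2: (81, 4)  from 1·(61,3) + (20,1)
…
step 5: (4379, 216)  from 19·(223,11) + (142,7)
step 6: (4602, 227)  from 1·(4379,216) + (223,11)
…
step 8: (13583, 670)  from 1·(8981,443) + (4602,227)
step 9: (49730, 2453)  from 3·(13583,670) + (8981,443)
→ (49730, 2453).  Check: 49730²=2473072900, 411·2453²=2473072899, difference 1.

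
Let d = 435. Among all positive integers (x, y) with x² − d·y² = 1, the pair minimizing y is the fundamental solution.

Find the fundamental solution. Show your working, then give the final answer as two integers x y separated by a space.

√435 = [20; 1,5,1,40, …], period ℓ=4 (even) → k=3
i=0: a=20 ⇒ p=20, q=1
i=1: a=1 ⇒ p=21, q=1
i=2: a=5 ⇒ p=125, q=6
i=3: a=1 ⇒ p=146, q=7
(x₁, y₁) = (146, 7);  146² − 435·7² = 1 ✓

146 7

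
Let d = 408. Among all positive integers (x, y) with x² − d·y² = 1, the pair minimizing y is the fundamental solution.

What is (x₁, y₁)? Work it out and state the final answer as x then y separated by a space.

101 5

[20; 5,40] for √408; ℓ=2 ⇒ convergent index 1
i=0: a=20 ⇒ p=20, q=1
i=1: a=5 ⇒ p=101, q=5
fundamental: x₁=101, y₁=5  (since 10201 − 408·25 = 1)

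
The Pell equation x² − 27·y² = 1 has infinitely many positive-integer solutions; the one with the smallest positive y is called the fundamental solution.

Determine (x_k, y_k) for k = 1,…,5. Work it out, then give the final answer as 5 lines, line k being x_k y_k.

26 5
1351 260
70226 13515
3650401 702520
189750626 36517525

√27 = [5; 5,10, …], period ℓ=2 (even) → k=1
step 0: (5, 1)  from 5·(1,0) + (0,1)
step 1: (26, 5)  from 5·(5,1) + (1,0)
(x₁, y₁) = (26, 5);  26² − 27·5² = 1 ✓
n=2: (26,5)∘(26,5) = (26·26+27·5·5, 26·5+5·26) = (1351,260)
n=3: (1351,260)∘(26,5) = (26·1351+27·5·260, 26·260+5·1351) = (70226,13515)
n=4: (70226,13515)∘(26,5) = (26·70226+27·5·13515, 26·13515+5·70226) = (3650401,702520)
n=5: (3650401,702520)∘(26,5) = (26·3650401+27·5·702520, 26·702520+5·3650401) = (189750626,36517525)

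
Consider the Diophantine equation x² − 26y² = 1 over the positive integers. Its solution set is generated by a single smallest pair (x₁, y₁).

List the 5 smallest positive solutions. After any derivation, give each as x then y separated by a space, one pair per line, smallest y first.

√26 = [5; 10, …], period ℓ=1 (odd) → k=1
k=0  a_k=5  p_k/q_k = 5/1
k=1  a_k=10  p_k/q_k = 51/10
(x₁, y₁) = (51, 10);  51² − 26·10² = 1 ✓
n=2: (51,10)∘(51,10) = (51·51+26·10·10, 51·10+10·51) = (5201,1020)
n=3: (5201,1020)∘(51,10) = (51·5201+26·10·1020, 51·1020+10·5201) = (530451,104030)
n=4: (530451,104030)∘(51,10) = (51·530451+26·10·104030, 51·104030+10·530451) = (54100801,10610040)
n=5: (54100801,10610040)∘(51,10) = (51·54100801+26·10·10610040, 51·10610040+10·54100801) = (5517751251,1082120050)

51 10
5201 1020
530451 104030
54100801 10610040
5517751251 1082120050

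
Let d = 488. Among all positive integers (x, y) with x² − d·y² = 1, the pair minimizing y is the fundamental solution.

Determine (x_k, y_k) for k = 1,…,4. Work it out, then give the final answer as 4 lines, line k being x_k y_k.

243 11
118097 5346
57394899 2598145
27893802817 1262693124

[22; 11,44] for √488; ℓ=2 ⇒ convergent index 1
i=0: a=22 ⇒ p=22, q=1
i=1: a=11 ⇒ p=243, q=11
fundamental: x₁=243, y₁=11  (since 59049 − 488·121 = 1)
(243+11√488)^2 = 118097 + 5346√488
(243+11√488)^3 = 57394899 + 2598145√488
(243+11√488)^4 = 27893802817 + 1262693124√488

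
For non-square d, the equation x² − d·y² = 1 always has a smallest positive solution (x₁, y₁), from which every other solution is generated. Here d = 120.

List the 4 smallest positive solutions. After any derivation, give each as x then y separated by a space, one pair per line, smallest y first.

11 1
241 22
5291 483
116161 10604

√120 → a₀=10, period (1,20); ℓ=2 even so k=1
step 0: (10, 1)  from 10·(1,0) + (0,1)
step 1: (11, 1)  from 1·(10,1) + (1,0)
(x₁, y₁) = (11, 1);  11² − 120·1² = 1 ✓
(x_2, y_2) = (11·11 + 120·1·1, 11·1 + 1·11) = (241, 22)
(x_3, y_3) = (11·241 + 120·1·22, 11·22 + 1·241) = (5291, 483)
(x_4, y_4) = (11·5291 + 120·1·483, 11·483 + 1·5291) = (116161, 10604)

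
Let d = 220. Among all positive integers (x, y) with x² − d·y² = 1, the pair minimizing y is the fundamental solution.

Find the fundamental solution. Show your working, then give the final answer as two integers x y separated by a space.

89 6

d=220: √d = [14; 1,4,1,28] (ℓ=4, even), read p_3/q_3
step 0: (14, 1)  from 14·(1,0) + (0,1)
step 1: (15, 1)  from 1·(14,1) + (1,0)
step 2: (74, 5)  from 4·(15,1) + (14,1)
step 3: (89, 6)  from 1·(74,5) + (15,1)
fundamental: x₁=89, y₁=6  (since 7921 − 220·36 = 1)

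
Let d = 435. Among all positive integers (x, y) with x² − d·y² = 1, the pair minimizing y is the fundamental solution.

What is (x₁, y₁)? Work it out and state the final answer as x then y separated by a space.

146 7

[20; 1,5,1,40] for √435; ℓ=4 ⇒ convergent index 3
a_0=20:  p_0=20·1+0=20,  q_0=20·0+1=1
a_1=1:  p_1=1·20+1=21,  q_1=1·1+0=1
a_2=5:  p_2=5·21+20=125,  q_2=5·1+1=6
a_3=1:  p_3=1·125+21=146,  q_3=1·6+1=7
fundamental: x₁=146, y₁=7  (since 21316 − 435·49 = 1)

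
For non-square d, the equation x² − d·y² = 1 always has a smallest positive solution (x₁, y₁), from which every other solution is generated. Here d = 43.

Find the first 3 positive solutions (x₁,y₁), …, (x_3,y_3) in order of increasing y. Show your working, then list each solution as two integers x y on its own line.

√43 → a₀=6, period (1,1,3,1,5,1,3,1,1,12); ℓ=10 even so k=9
k=0  a_k=6  p_k/q_k = 6/1
…
k=2  a_k=1  p_k/q_k = 13/2
…
k=4  a_k=1  p_k/q_k = 59/9
k=5  a_k=5  p_k/q_k = 341/52
…
k=7  a_k=3  p_k/q_k = 1541/235
k=8  a_k=1  p_k/q_k = 1941/296
k=9  a_k=1  p_k/q_k = 3482/531
→ (3482, 531).  Check: 3482²=12124324, 43·531²=12124323, difference 1.
(x_2, y_2) = (3482·3482 + 43·531·531, 3482·531 + 531·3482) = (24248647, 3697884)
(x_3, y_3) = (3482·24248647 + 43·531·3697884, 3482·3697884 + 531·24248647) = (168867574226, 25752063645)

3482 531
24248647 3697884
168867574226 25752063645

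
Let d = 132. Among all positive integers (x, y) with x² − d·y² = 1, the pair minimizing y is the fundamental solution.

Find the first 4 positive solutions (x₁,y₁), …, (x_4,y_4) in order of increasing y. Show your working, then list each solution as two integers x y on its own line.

23 2
1057 92
48599 4230
2234497 194488

√132 = [11; 2,22, …], period ℓ=2 (even) → k=1
a_0=11:  p_0=11·1+0=11,  q_0=11·0+1=1
a_1=2:  p_1=2·11+1=23,  q_1=2·1+0=2
(x₁, y₁) = (23, 2);  23² − 132·2² = 1 ✓
k=2:  x_2 = 23·23+132·2·2 = 1057,  y_2 = 23·2+2·23 = 92
k=3:  x_3 = 23·1057+132·2·92 = 48599,  y_3 = 23·92+2·1057 = 4230
k=4:  x_4 = 23·48599+132·2·4230 = 2234497,  y_4 = 23·4230+2·48599 = 194488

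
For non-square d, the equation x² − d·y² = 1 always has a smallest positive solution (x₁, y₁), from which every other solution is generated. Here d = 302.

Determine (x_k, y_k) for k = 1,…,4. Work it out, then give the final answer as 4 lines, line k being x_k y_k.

√302 → a₀=17, period (2,1,1,1,4,…,1,2,34); ℓ=16 even so k=15
i=0: a=17 ⇒ p=17, q=1
i=1: a=2 ⇒ p=35, q=2
…
i=8: a=16 ⇒ p=34513, q=1986
…
i=10: a=2 ⇒ p=107675, q=6196
…
i=14: a=1 ⇒ p=1617193, q=93059
i=15: a=2 ⇒ p=4276623, q=246092
(x₁, y₁) = (4276623, 246092);  4276623² − 302·246092² = 1 ✓
(x_2, y_2) = (4276623·4276623 + 302·246092·246092, 4276623·246092 + 246092·4276623) = (36579008568257, 2104885414632)
(x_3, y_3) = (4276623·36579008568257 + 302·246092·2104885414632, 4276623·2104885414632 + 246092·36579008568257) = (312869258720405635599, 18003602753159249380)
(x_4, y_4) = (4276623·312869258720405635599 + 302·246092·18003602753159249380, 4276623·18003602753159249380 + 246092·312869258720405635599) = (2676047735673238042056036097, 153989243234046232237072848)

4276623 246092
36579008568257 2104885414632
312869258720405635599 18003602753159249380
2676047735673238042056036097 153989243234046232237072848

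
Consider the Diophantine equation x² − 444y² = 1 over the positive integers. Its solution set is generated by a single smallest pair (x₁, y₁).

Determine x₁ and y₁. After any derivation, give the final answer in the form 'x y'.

d=444: √d = [21; 14,42] (ℓ=2, even), read p_1/q_1
k=0  a_k=21  p_k/q_k = 21/1
k=1  a_k=14  p_k/q_k = 295/14
fundamental: x₁=295, y₁=14  (since 87025 − 444·196 = 1)

295 14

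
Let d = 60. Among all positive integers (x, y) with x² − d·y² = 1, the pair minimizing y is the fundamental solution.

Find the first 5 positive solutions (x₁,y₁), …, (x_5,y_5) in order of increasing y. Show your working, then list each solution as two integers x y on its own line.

d=60: √d = [7; 1,2,1,14] (ℓ=4, even), read p_3/q_3
a_0=7:  p_0=7·1+0=7,  q_0=7·0+1=1
…
a_2=2:  p_2=2·8+7=23,  q_2=2·1+1=3
a_3=1:  p_3=1·23+8=31,  q_3=1·3+1=4
fundamental: x₁=31, y₁=4  (since 961 − 60·16 = 1)
(x_2, y_2) = (31·31 + 60·4·4, 31·4 + 4·31) = (1921, 248)
(x_3, y_3) = (31·1921 + 60·4·248, 31·248 + 4·1921) = (119071, 15372)
(x_4, y_4) = (31·119071 + 60·4·15372, 31·15372 + 4·119071) = (7380481, 952816)
(x_5, y_5) = (31·7380481 + 60·4·952816, 31·952816 + 4·7380481) = (457470751, 59059220)

31 4
1921 248
119071 15372
7380481 952816
457470751 59059220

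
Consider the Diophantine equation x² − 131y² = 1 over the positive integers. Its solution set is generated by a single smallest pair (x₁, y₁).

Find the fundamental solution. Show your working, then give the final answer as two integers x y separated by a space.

10610 927

d=131: √d = [11; 2,4,11,4,2,22] (ℓ=6, even), read p_5/q_5
a_0=11:  p_0=11·1+0=11,  q_0=11·0+1=1
…
a_4=4:  p_4=4·1156+103=4727,  q_4=4·101+9=413
a_5=2:  p_5=2·4727+1156=10610,  q_5=2·413+101=927
fundamental: x₁=10610, y₁=927  (since 112572100 − 131·859329 = 1)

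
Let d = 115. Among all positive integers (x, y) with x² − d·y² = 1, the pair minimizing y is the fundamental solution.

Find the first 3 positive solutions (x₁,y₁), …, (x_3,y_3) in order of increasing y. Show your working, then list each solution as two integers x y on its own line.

1126 105
2535751 236460
5710510126 532507815

√115 → a₀=10, period (1,2,1,1,1,1,1,2,1,20); ℓ=10 even so k=9
step 0: (10, 1)  from 10·(1,0) + (0,1)
step 1: (11, 1)  from 1·(10,1) + (1,0)
step 2: (32, 3)  from 2·(11,1) + (10,1)
…
step 4: (75, 7)  from 1·(43,4) + (32,3)
step 5: (118, 11)  from 1·(75,7) + (43,4)
step 6: (193, 18)  from 1·(118,11) + (75,7)
step 7: (311, 29)  from 1·(193,18) + (118,11)
step 8: (815, 76)  from 2·(311,29) + (193,18)
step 9: (1126, 105)  from 1·(815,76) + (311,29)
→ (1126, 105).  Check: 1126²=1267876, 115·105²=1267875, difference 1.
k=2:  x_2 = 1126·1126+115·105·105 = 2535751,  y_2 = 1126·105+105·1126 = 236460
k=3:  x_3 = 1126·2535751+115·105·236460 = 5710510126,  y_3 = 1126·236460+105·2535751 = 532507815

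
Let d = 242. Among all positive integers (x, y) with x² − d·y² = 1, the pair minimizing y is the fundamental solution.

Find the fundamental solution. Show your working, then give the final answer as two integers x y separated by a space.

19601 1260

√242 = [15; 1,1,3,1,14,1,3,1,1,30, …], period ℓ=10 (even) → k=9
i=0: a=15 ⇒ p=15, q=1
i=1: a=1 ⇒ p=16, q=1
i=2: a=1 ⇒ p=31, q=2
i=3: a=3 ⇒ p=109, q=7
i=4: a=1 ⇒ p=140, q=9
…
i=7: a=3 ⇒ p=8696, q=559
i=8: a=1 ⇒ p=10905, q=701
i=9: a=1 ⇒ p=19601, q=1260
→ (19601, 1260).  Check: 19601²=384199201, 242·1260²=384199200, difference 1.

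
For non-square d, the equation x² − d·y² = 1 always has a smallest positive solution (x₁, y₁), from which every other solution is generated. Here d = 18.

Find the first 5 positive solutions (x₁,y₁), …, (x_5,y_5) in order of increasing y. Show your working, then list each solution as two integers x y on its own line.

17 4
577 136
19601 4620
665857 156944
22619537 5331476

√18 = [4; 4,8, …], period ℓ=2 (even) → k=1
step 0: (4, 1)  from 4·(1,0) + (0,1)
step 1: (17, 4)  from 4·(4,1) + (1,0)
fundamental: x₁=17, y₁=4  (since 289 − 18·16 = 1)
k=2:  x_2 = 17·17+18·4·4 = 577,  y_2 = 17·4+4·17 = 136
k=3:  x_3 = 17·577+18·4·136 = 19601,  y_3 = 17·136+4·577 = 4620
k=4:  x_4 = 17·19601+18·4·4620 = 665857,  y_4 = 17·4620+4·19601 = 156944
k=5:  x_5 = 17·665857+18·4·156944 = 22619537,  y_5 = 17·156944+4·665857 = 5331476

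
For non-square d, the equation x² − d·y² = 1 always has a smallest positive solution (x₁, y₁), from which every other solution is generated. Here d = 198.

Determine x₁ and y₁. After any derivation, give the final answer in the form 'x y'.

√198 = [14; 14,28, …], period ℓ=2 (even) → k=1
i=0: a=14 ⇒ p=14, q=1
i=1: a=14 ⇒ p=197, q=14
→ (197, 14).  Check: 197²=38809, 198·14²=38808, difference 1.

197 14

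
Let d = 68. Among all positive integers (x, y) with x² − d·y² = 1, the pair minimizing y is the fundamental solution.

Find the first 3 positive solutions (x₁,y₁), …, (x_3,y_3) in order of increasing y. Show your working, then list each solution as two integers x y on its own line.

33 4
2177 264
143649 17420

√68 → a₀=8, period (4,16); ℓ=2 even so k=1
a_0=8:  p_0=8·1+0=8,  q_0=8·0+1=1
a_1=4:  p_1=4·8+1=33,  q_1=4·1+0=4
(x₁, y₁) = (33, 4);  33² − 68·4² = 1 ✓
(33+4√68)^2 = 2177 + 264√68
(33+4√68)^3 = 143649 + 17420√68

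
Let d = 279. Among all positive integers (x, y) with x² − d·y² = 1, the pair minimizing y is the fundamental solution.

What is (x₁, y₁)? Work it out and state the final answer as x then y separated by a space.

1520 91

d=279: √d = [16; 1,2,2,1,2,2,1,32] (ℓ=8, even), read p_7/q_7
k=0  a_k=16  p_k/q_k = 16/1
k=1  a_k=1  p_k/q_k = 17/1
…
k=6  a_k=2  p_k/q_k = 1069/64
k=7  a_k=1  p_k/q_k = 1520/91
→ (1520, 91).  Check: 1520²=2310400, 279·91²=2310399, difference 1.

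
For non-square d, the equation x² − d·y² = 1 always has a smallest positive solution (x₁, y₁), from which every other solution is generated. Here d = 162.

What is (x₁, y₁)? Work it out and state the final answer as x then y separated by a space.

19601 1540

√162 = [12; 1,2,1,2,12,2,1,2,1,24, …], period ℓ=10 (even) → k=9
i=0: a=12 ⇒ p=12, q=1
i=1: a=1 ⇒ p=13, q=1
i=2: a=2 ⇒ p=38, q=3
i=3: a=1 ⇒ p=51, q=4
…
i=7: a=1 ⇒ p=5333, q=419
i=8: a=2 ⇒ p=14268, q=1121
i=9: a=1 ⇒ p=19601, q=1540
fundamental: x₁=19601, y₁=1540  (since 384199201 − 162·2371600 = 1)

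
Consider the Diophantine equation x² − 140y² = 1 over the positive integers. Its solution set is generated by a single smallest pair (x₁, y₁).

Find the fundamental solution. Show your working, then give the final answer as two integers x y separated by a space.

71 6

[11; 1,4,1,22] for √140; ℓ=4 ⇒ convergent index 3
i=0: a=11 ⇒ p=11, q=1
…
i=2: a=4 ⇒ p=59, q=5
i=3: a=1 ⇒ p=71, q=6
(x₁, y₁) = (71, 6);  71² − 140·6² = 1 ✓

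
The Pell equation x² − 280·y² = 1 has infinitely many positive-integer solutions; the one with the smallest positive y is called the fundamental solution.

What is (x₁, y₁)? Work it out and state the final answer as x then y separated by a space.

251 15

√280 → a₀=16, period (1,2,1,2,1,32); ℓ=6 even so k=5
a_0=16:  p_0=16·1+0=16,  q_0=16·0+1=1
…
a_4=2:  p_4=2·67+50=184,  q_4=2·4+3=11
a_5=1:  p_5=1·184+67=251,  q_5=1·11+4=15
→ (251, 15).  Check: 251²=63001, 280·15²=63000, difference 1.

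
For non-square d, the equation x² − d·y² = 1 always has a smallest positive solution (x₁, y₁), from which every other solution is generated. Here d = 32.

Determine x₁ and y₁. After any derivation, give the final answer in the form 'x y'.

17 3

√32 = [5; 1,1,1,10, …], period ℓ=4 (even) → k=3
a_0=5:  p_0=5·1+0=5,  q_0=5·0+1=1
…
a_2=1:  p_2=1·6+5=11,  q_2=1·1+1=2
a_3=1:  p_3=1·11+6=17,  q_3=1·2+1=3
fundamental: x₁=17, y₁=3  (since 289 − 32·9 = 1)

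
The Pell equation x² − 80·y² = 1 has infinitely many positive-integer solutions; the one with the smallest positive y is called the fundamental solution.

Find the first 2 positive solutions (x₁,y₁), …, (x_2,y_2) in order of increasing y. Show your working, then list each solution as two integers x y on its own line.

d=80: √d = [8; 1,16] (ℓ=2, even), read p_1/q_1
i=0: a=8 ⇒ p=8, q=1
i=1: a=1 ⇒ p=9, q=1
(x₁, y₁) = (9, 1);  9² − 80·1² = 1 ✓
n=2: (9,1)∘(9,1) = (9·9+80·1·1, 9·1+1·9) = (161,18)

9 1
161 18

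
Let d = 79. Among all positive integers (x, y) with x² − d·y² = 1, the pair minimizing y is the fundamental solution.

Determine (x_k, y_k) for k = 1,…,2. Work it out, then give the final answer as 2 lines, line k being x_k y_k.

[8; 1,7,1,16] for √79; ℓ=4 ⇒ convergent index 3
step 0: (8, 1)  from 8·(1,0) + (0,1)
…
step 2: (71, 8)  from 7·(9,1) + (8,1)
step 3: (80, 9)  from 1·(71,8) + (9,1)
(x₁, y₁) = (80, 9);  80² − 79·9² = 1 ✓
k=2:  x_2 = 80·80+79·9·9 = 12799,  y_2 = 80·9+9·80 = 1440

80 9
12799 1440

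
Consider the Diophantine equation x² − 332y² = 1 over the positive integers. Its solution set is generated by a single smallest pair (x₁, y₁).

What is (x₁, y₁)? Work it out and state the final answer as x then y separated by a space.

13447 738

√332 = [18; 4,1,1,8,1,1,4,36, …], period ℓ=8 (even) → k=7
step 0: (18, 1)  from 18·(1,0) + (0,1)
step 1: (73, 4)  from 4·(18,1) + (1,0)
step 2: (91, 5)  from 1·(73,4) + (18,1)
step 3: (164, 9)  from 1·(91,5) + (73,4)
step 4: (1403, 77)  from 8·(164,9) + (91,5)
step 5: (1567, 86)  from 1·(1403,77) + (164,9)
step 6: (2970, 163)  from 1·(1567,86) + (1403,77)
step 7: (13447, 738)  from 4·(2970,163) + (1567,86)
(x₁, y₁) = (13447, 738);  13447² − 332·738² = 1 ✓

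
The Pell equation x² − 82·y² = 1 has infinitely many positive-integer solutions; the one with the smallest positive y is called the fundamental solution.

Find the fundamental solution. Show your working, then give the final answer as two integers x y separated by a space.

√82 = [9; 18, …], period ℓ=1 (odd) → k=1
i=0: a=9 ⇒ p=9, q=1
i=1: a=18 ⇒ p=163, q=18
→ (163, 18).  Check: 163²=26569, 82·18²=26568, difference 1.

163 18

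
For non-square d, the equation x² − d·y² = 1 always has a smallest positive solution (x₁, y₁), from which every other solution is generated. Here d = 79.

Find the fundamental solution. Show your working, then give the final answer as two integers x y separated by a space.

80 9

√79 = [8; 1,7,1,16, …], period ℓ=4 (even) → k=3
a_0=8:  p_0=8·1+0=8,  q_0=8·0+1=1
a_1=1:  p_1=1·8+1=9,  q_1=1·1+0=1
a_2=7:  p_2=7·9+8=71,  q_2=7·1+1=8
a_3=1:  p_3=1·71+9=80,  q_3=1·8+1=9
→ (80, 9).  Check: 80²=6400, 79·9²=6399, difference 1.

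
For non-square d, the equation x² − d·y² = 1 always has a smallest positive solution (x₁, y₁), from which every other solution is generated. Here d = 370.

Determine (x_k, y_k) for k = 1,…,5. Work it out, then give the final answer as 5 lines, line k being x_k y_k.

d=370: √d = [19; 4,4,38] (ℓ=3, odd), read p_5/q_5
step 0: (19, 1)  from 19·(1,0) + (0,1)
…
step 4: (50339, 2617)  from 4·(12503,650) + (327,17)
step 5: (213859, 11118)  from 4·(50339,2617) + (12503,650)
fundamental: x₁=213859, y₁=11118  (since 45735671881 − 370·123609924 = 1)
k=2:  x_2 = 213859·213859+370·11118·11118 = 91471343761,  y_2 = 213859·11118+11118·213859 = 4755368724
k=3:  x_3 = 213859·91471343761+370·11118·4755368724 = 39123940210553539,  y_3 = 213859·4755368724+11118·91471343761 = 2033956799880714
k=4:  x_4 = 213859·39123940210553539+370·11118·2033956799880714 = 16734013458886067250241,  y_4 = 213859·2033956799880714+11118·39123940210553539 = 869959934526623861928
k=5:  x_5 = 213859·16734013458886067250241+370·11118·869959934526623861928 = 7157438768568706971928026499,  y_5 = 213859·869959934526623861928+11118·16734013458886067250241 = 372097523273824548176239590

213859 11118
91471343761 4755368724
39123940210553539 2033956799880714
16734013458886067250241 869959934526623861928
7157438768568706971928026499 372097523273824548176239590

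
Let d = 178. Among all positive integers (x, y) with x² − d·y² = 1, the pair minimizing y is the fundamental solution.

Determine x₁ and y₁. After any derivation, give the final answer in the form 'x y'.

1601 120

√178 = [13; 2,1,12,1,2,26, …], period ℓ=6 (even) → k=5
a_0=13:  p_0=13·1+0=13,  q_0=13·0+1=1
a_1=2:  p_1=2·13+1=27,  q_1=2·1+0=2
…
a_3=12:  p_3=12·40+27=507,  q_3=12·3+2=38
a_4=1:  p_4=1·507+40=547,  q_4=1·38+3=41
a_5=2:  p_5=2·547+507=1601,  q_5=2·41+38=120
→ (1601, 120).  Check: 1601²=2563201, 178·120²=2563200, difference 1.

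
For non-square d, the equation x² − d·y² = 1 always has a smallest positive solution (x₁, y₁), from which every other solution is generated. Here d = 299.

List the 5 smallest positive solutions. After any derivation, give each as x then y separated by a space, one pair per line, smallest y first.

415 24
344449 19920
285892255 16533576
237290227201 13722848160
196950602684575 11389947439224

[17; 3,2,3,34] for √299; ℓ=4 ⇒ convergent index 3
step 0: (17, 1)  from 17·(1,0) + (0,1)
…
step 2: (121, 7)  from 2·(52,3) + (17,1)
step 3: (415, 24)  from 3·(121,7) + (52,3)
(x₁, y₁) = (415, 24);  415² − 299·24² = 1 ✓
(x_2, y_2) = (415·415 + 299·24·24, 415·24 + 24·415) = (344449, 19920)
(x_3, y_3) = (415·344449 + 299·24·19920, 415·19920 + 24·344449) = (285892255, 16533576)
(x_4, y_4) = (415·285892255 + 299·24·16533576, 415·16533576 + 24·285892255) = (237290227201, 13722848160)
(x_5, y_5) = (415·237290227201 + 299·24·13722848160, 415·13722848160 + 24·237290227201) = (196950602684575, 11389947439224)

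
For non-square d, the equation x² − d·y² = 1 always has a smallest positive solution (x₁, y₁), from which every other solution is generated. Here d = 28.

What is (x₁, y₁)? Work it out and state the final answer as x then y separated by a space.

√28 = [5; 3,2,3,10, …], period ℓ=4 (even) → k=3
i=0: a=5 ⇒ p=5, q=1
i=1: a=3 ⇒ p=16, q=3
i=2: a=2 ⇒ p=37, q=7
i=3: a=3 ⇒ p=127, q=24
(x₁, y₁) = (127, 24);  127² − 28·24² = 1 ✓

127 24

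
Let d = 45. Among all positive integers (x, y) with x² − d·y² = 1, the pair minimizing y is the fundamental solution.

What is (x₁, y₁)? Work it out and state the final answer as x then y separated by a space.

161 24

d=45: √d = [6; 1,2,2,2,1,12] (ℓ=6, even), read p_5/q_5
k=0  a_k=6  p_k/q_k = 6/1
…
k=4  a_k=2  p_k/q_k = 114/17
k=5  a_k=1  p_k/q_k = 161/24
fundamental: x₁=161, y₁=24  (since 25921 − 45·576 = 1)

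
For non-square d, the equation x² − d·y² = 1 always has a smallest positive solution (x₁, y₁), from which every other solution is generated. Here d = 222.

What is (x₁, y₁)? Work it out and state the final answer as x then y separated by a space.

d=222: √d = [14; 1,8,1,28] (ℓ=4, even), read p_3/q_3
step 0: (14, 1)  from 14·(1,0) + (0,1)
…
step 2: (134, 9)  from 8·(15,1) + (14,1)
step 3: (149, 10)  from 1·(134,9) + (15,1)
fundamental: x₁=149, y₁=10  (since 22201 − 222·100 = 1)

149 10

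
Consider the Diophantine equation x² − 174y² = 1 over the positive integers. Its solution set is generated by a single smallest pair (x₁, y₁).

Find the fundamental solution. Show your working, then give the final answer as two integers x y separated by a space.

√174 = [13; 5,4,5,26, …], period ℓ=4 (even) → k=3
i=0: a=13 ⇒ p=13, q=1
i=1: a=5 ⇒ p=66, q=5
i=2: a=4 ⇒ p=277, q=21
i=3: a=5 ⇒ p=1451, q=110
(x₁, y₁) = (1451, 110);  1451² − 174·110² = 1 ✓

1451 110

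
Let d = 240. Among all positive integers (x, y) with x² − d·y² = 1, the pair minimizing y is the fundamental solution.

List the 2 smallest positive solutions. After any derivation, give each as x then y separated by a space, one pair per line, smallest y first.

31 2
1921 124

d=240: √d = [15; 2,30] (ℓ=2, even), read p_1/q_1
step 0: (15, 1)  from 15·(1,0) + (0,1)
step 1: (31, 2)  from 2·(15,1) + (1,0)
→ (31, 2).  Check: 31²=961, 240·2²=960, difference 1.
k=2:  x_2 = 31·31+240·2·2 = 1921,  y_2 = 31·2+2·31 = 124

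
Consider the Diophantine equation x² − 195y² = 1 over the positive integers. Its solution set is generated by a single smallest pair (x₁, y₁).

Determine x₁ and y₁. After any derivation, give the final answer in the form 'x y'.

14 1

[13; 1,26] for √195; ℓ=2 ⇒ convergent index 1
i=0: a=13 ⇒ p=13, q=1
i=1: a=1 ⇒ p=14, q=1
(x₁, y₁) = (14, 1);  14² − 195·1² = 1 ✓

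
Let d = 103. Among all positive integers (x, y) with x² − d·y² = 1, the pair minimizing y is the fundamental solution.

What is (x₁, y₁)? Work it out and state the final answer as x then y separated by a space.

√103 → a₀=10, period (6,1,2,1,1,9,1,1,2,1,6,20); ℓ=12 even so k=11
step 0: (10, 1)  from 10·(1,0) + (0,1)
step 1: (61, 6)  from 6·(10,1) + (1,0)
step 2: (71, 7)  from 1·(61,6) + (10,1)
step 3: (203, 20)  from 2·(71,7) + (61,6)
…
step 5: (477, 47)  from 1·(274,27) + (203,20)
step 6: (4567, 450)  from 9·(477,47) + (274,27)
step 7: (5044, 497)  from 1·(4567,450) + (477,47)
…
step 10: (33877, 3338)  from 1·(24266,2391) + (9611,947)
step 11: (227528, 22419)  from 6·(33877,3338) + (24266,2391)
(x₁, y₁) = (227528, 22419);  227528² − 103·22419² = 1 ✓

227528 22419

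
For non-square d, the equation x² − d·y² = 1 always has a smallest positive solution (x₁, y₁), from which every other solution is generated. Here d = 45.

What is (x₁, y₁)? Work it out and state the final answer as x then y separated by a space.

161 24

[6; 1,2,2,2,1,12] for √45; ℓ=6 ⇒ convergent index 5
step 0: (6, 1)  from 6·(1,0) + (0,1)
step 1: (7, 1)  from 1·(6,1) + (1,0)
step 2: (20, 3)  from 2·(7,1) + (6,1)
…
step 4: (114, 17)  from 2·(47,7) + (20,3)
step 5: (161, 24)  from 1·(114,17) + (47,7)
fundamental: x₁=161, y₁=24  (since 25921 − 45·576 = 1)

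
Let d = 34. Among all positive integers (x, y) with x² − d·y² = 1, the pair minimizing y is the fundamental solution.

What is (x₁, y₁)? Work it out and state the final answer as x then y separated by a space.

√34 = [5; 1,4,1,10, …], period ℓ=4 (even) → k=3
step 0: (5, 1)  from 5·(1,0) + (0,1)
step 1: (6, 1)  from 1·(5,1) + (1,0)
step 2: (29, 5)  from 4·(6,1) + (5,1)
step 3: (35, 6)  from 1·(29,5) + (6,1)
fundamental: x₁=35, y₁=6  (since 1225 − 34·36 = 1)

35 6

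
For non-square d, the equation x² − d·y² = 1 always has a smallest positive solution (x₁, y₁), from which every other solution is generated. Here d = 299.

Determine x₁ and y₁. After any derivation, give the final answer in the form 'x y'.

d=299: √d = [17; 3,2,3,34] (ℓ=4, even), read p_3/q_3
a_0=17:  p_0=17·1+0=17,  q_0=17·0+1=1
a_1=3:  p_1=3·17+1=52,  q_1=3·1+0=3
a_2=2:  p_2=2·52+17=121,  q_2=2·3+1=7
a_3=3:  p_3=3·121+52=415,  q_3=3·7+3=24
→ (415, 24).  Check: 415²=172225, 299·24²=172224, difference 1.

415 24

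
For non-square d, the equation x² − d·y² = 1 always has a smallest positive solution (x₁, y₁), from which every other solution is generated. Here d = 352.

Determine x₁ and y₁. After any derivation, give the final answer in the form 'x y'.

77617 4137

√352 = [18; 1,3,5,9,5,3,1,36, …], period ℓ=8 (even) → k=7
a_0=18:  p_0=18·1+0=18,  q_0=18·0+1=1
…
a_5=5:  p_5=5·3621+394=18499,  q_5=5·193+21=986
a_6=3:  p_6=3·18499+3621=59118,  q_6=3·986+193=3151
a_7=1:  p_7=1·59118+18499=77617,  q_7=1·3151+986=4137
fundamental: x₁=77617, y₁=4137  (since 6024398689 − 352·17114769 = 1)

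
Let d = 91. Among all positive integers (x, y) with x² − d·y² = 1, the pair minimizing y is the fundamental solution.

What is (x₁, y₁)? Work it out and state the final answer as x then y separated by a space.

1574 165

d=91: √d = [9; 1,1,5,1,5,1,1,18] (ℓ=8, even), read p_7/q_7
i=0: a=9 ⇒ p=9, q=1
i=1: a=1 ⇒ p=10, q=1
…
i=3: a=5 ⇒ p=105, q=11
i=4: a=1 ⇒ p=124, q=13
i=5: a=5 ⇒ p=725, q=76
i=6: a=1 ⇒ p=849, q=89
i=7: a=1 ⇒ p=1574, q=165
→ (1574, 165).  Check: 1574²=2477476, 91·165²=2477475, difference 1.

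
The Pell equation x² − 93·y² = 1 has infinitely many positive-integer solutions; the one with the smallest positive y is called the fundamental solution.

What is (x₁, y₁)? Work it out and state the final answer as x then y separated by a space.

12151 1260

d=93: √d = [9; 1,1,1,4,6,4,1,1,1,18] (ℓ=10, even), read p_9/q_9
k=0  a_k=9  p_k/q_k = 9/1
…
k=2  a_k=1  p_k/q_k = 19/2
…
k=8  a_k=1  p_k/q_k = 7821/811
k=9  a_k=1  p_k/q_k = 12151/1260
fundamental: x₁=12151, y₁=1260  (since 147646801 − 93·1587600 = 1)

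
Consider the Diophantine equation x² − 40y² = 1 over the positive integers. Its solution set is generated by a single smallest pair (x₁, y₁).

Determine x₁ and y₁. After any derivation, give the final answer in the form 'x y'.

19 3

[6; 3,12] for √40; ℓ=2 ⇒ convergent index 1
i=0: a=6 ⇒ p=6, q=1
i=1: a=3 ⇒ p=19, q=3
(x₁, y₁) = (19, 3);  19² − 40·3² = 1 ✓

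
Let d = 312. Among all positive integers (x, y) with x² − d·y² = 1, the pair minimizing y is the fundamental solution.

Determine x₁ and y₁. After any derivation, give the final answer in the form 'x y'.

53 3

√312 → a₀=17, period (1,1,1,34); ℓ=4 even so k=3
i=0: a=17 ⇒ p=17, q=1
…
i=2: a=1 ⇒ p=35, q=2
i=3: a=1 ⇒ p=53, q=3
(x₁, y₁) = (53, 3);  53² − 312·3² = 1 ✓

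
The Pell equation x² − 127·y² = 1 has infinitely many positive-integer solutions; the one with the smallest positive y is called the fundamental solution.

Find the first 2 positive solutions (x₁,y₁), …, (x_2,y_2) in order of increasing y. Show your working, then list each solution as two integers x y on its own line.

[11; 3,1,2,2,7,11,7,2,2,1,3,22] for √127; ℓ=12 ⇒ convergent index 11
step 0: (11, 1)  from 11·(1,0) + (0,1)
step 1: (34, 3)  from 3·(11,1) + (1,0)
step 2: (45, 4)  from 1·(34,3) + (11,1)
step 3: (124, 11)  from 2·(45,4) + (34,3)
…
step 5: (2175, 193)  from 7·(293,26) + (124,11)
step 6: (24218, 2149)  from 11·(2175,193) + (293,26)
…
step 9: (906941, 80478)  from 2·(367620,32621) + (171701,15236)
step 10: (1274561, 113099)  from 1·(906941,80478) + (367620,32621)
step 11: (4730624, 419775)  from 3·(1274561,113099) + (906941,80478)
→ (4730624, 419775).  Check: 4730624²=22378803429376, 127·419775²=22378803429375, difference 1.
k=2:  x_2 = 4730624·4730624+127·419775·419775 = 44757606858751,  y_2 = 4730624·419775+419775·4730624 = 3971595379200

4730624 419775
44757606858751 3971595379200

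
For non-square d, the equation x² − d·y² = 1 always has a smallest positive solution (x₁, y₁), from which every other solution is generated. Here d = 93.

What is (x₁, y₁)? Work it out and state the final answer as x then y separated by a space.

12151 1260

√93 = [9; 1,1,1,4,6,4,1,1,1,18, …], period ℓ=10 (even) → k=9
k=0  a_k=9  p_k/q_k = 9/1
…
k=3  a_k=1  p_k/q_k = 29/3
k=4  a_k=4  p_k/q_k = 135/14
k=5  a_k=6  p_k/q_k = 839/87
…
k=8  a_k=1  p_k/q_k = 7821/811
k=9  a_k=1  p_k/q_k = 12151/1260
fundamental: x₁=12151, y₁=1260  (since 147646801 − 93·1587600 = 1)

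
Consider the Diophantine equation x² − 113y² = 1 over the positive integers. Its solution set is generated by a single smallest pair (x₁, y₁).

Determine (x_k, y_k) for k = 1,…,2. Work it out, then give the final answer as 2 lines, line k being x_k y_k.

1204353 113296
2900932297217 272896754976

√113 → a₀=10, period (1,1,1,2,2,1,1,1,20); ℓ=9 odd so k=17
k=0  a_k=10  p_k/q_k = 10/1
k=1  a_k=1  p_k/q_k = 11/1
…
k=3  a_k=1  p_k/q_k = 32/3
k=4  a_k=2  p_k/q_k = 85/8
…
k=6  a_k=1  p_k/q_k = 287/27
…
k=8  a_k=1  p_k/q_k = 776/73
k=9  a_k=20  p_k/q_k = 16009/1506
k=10  a_k=1  p_k/q_k = 16785/1579
…
k=13  a_k=2  p_k/q_k = 131952/12413
k=14  a_k=2  p_k/q_k = 313483/29490
k=15  a_k=1  p_k/q_k = 445435/41903
k=16  a_k=1  p_k/q_k = 758918/71393
k=17  a_k=1  p_k/q_k = 1204353/113296
fundamental: x₁=1204353, y₁=113296  (since 1450466148609 − 113·12835983616 = 1)
(1204353+113296√113)^2 = 2900932297217 + 272896754976√113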